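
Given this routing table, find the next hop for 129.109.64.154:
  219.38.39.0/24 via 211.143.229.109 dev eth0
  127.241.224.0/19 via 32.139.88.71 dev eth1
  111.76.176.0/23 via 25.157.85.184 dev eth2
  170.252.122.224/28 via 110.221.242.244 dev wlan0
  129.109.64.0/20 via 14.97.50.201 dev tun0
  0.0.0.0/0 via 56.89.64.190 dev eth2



Longest prefix match for 129.109.64.154:
  /24 219.38.39.0: no
  /19 127.241.224.0: no
  /23 111.76.176.0: no
  /28 170.252.122.224: no
  /20 129.109.64.0: MATCH
  /0 0.0.0.0: MATCH
Selected: next-hop 14.97.50.201 via tun0 (matched /20)


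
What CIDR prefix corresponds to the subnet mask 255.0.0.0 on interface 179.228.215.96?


Binary: 11111111.00000000.00000000.00000000
Count leading 1s
Prefix: /8


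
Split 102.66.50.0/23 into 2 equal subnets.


New prefix = 23 + 1 = 24
Each subnet has 256 addresses
  102.66.50.0/24
  102.66.51.0/24
Subnets: 102.66.50.0/24, 102.66.51.0/24


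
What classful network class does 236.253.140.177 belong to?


First octet: 236
Binary: 11101100
1110xxxx -> Class D (224-239)
Class D (multicast), default mask N/A


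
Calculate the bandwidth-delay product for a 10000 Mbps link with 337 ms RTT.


BDP = bandwidth * RTT
= 10000 Mbps * 337 ms
= 10000 * 1e6 * 337 / 1000 bits
= 3370000000 bits
= 421250000 bytes
= 411376.9531 KB
BDP = 3370000000 bits (421250000 bytes)


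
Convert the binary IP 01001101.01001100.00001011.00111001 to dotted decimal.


01001101 = 77
01001100 = 76
00001011 = 11
00111001 = 57
IP: 77.76.11.57


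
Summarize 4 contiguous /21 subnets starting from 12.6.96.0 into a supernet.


Original prefix: /21
Number of subnets: 4 = 2^2
New prefix = 21 - 2 = 19
Supernet: 12.6.96.0/19


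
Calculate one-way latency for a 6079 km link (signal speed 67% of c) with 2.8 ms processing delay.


Speed = 0.67 * 3e5 km/s = 201000 km/s
Propagation delay = 6079 / 201000 = 0.0302 s = 30.2438 ms
Processing delay = 2.8 ms
Total one-way latency = 33.0438 ms


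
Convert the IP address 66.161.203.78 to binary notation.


66 = 01000010
161 = 10100001
203 = 11001011
78 = 01001110
Binary: 01000010.10100001.11001011.01001110


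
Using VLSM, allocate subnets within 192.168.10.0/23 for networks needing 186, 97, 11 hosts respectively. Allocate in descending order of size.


186 hosts -> /24 (254 usable): 192.168.10.0/24
97 hosts -> /25 (126 usable): 192.168.11.0/25
11 hosts -> /28 (14 usable): 192.168.11.128/28
Allocation: 192.168.10.0/24 (186 hosts, 254 usable); 192.168.11.0/25 (97 hosts, 126 usable); 192.168.11.128/28 (11 hosts, 14 usable)


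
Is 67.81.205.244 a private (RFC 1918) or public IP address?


RFC 1918 private ranges:
  10.0.0.0/8 (10.0.0.0 - 10.255.255.255)
  172.16.0.0/12 (172.16.0.0 - 172.31.255.255)
  192.168.0.0/16 (192.168.0.0 - 192.168.255.255)
Public (not in any RFC 1918 range)


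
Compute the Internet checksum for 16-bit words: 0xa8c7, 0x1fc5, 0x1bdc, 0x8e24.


Sum all words (with carry folding):
+ 0xa8c7 = 0xa8c7
+ 0x1fc5 = 0xc88c
+ 0x1bdc = 0xe468
+ 0x8e24 = 0x728d
One's complement: ~0x728d
Checksum = 0x8d72


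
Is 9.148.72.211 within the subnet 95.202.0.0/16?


Subnet network: 95.202.0.0
Test IP AND mask: 9.148.0.0
No, 9.148.72.211 is not in 95.202.0.0/16


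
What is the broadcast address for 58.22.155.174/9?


Network: 58.0.0.0/9
Host bits = 23
Set all host bits to 1:
Broadcast: 58.127.255.255


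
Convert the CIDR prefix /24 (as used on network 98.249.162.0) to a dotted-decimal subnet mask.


/24 means 24 network bits, 8 host bits
Binary: 11111111111111111111111100000000
Mask: 255.255.255.0


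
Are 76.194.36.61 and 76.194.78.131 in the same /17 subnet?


Mask: 255.255.128.0
76.194.36.61 AND mask = 76.194.0.0
76.194.78.131 AND mask = 76.194.0.0
Yes, same subnet (76.194.0.0)


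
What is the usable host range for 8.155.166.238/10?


Network: 8.128.0.0
Broadcast: 8.191.255.255
First usable = network + 1
Last usable = broadcast - 1
Range: 8.128.0.1 to 8.191.255.254


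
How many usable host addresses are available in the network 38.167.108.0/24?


Host bits = 32 - 24 = 8
Total addresses = 2^8 = 256
Usable = total - 2 (network and broadcast)
Usable hosts: 254


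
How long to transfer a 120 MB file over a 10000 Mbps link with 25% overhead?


Effective throughput = 10000 * (1 - 25/100) = 7500 Mbps
File size in Mb = 120 * 8 = 960 Mb
Time = 960 / 7500
Time = 0.128 seconds


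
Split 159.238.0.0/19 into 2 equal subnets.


New prefix = 19 + 1 = 20
Each subnet has 4096 addresses
  159.238.0.0/20
  159.238.16.0/20
Subnets: 159.238.0.0/20, 159.238.16.0/20


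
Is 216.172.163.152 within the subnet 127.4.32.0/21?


Subnet network: 127.4.32.0
Test IP AND mask: 216.172.160.0
No, 216.172.163.152 is not in 127.4.32.0/21


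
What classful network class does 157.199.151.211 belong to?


First octet: 157
Binary: 10011101
10xxxxxx -> Class B (128-191)
Class B, default mask 255.255.0.0 (/16)


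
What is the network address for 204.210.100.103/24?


IP:   11001100.11010010.01100100.01100111
Mask: 11111111.11111111.11111111.00000000
AND operation:
Net:  11001100.11010010.01100100.00000000
Network: 204.210.100.0/24


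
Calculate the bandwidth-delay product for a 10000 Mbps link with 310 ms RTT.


BDP = bandwidth * RTT
= 10000 Mbps * 310 ms
= 10000 * 1e6 * 310 / 1000 bits
= 3100000000 bits
= 387500000 bytes
= 378417.9688 KB
BDP = 3100000000 bits (387500000 bytes)


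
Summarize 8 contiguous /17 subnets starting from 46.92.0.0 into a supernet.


Original prefix: /17
Number of subnets: 8 = 2^3
New prefix = 17 - 3 = 14
Supernet: 46.92.0.0/14


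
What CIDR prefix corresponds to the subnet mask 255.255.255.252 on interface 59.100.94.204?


Binary: 11111111.11111111.11111111.11111100
Count leading 1s
Prefix: /30


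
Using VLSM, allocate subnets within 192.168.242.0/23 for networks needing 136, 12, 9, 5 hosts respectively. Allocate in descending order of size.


136 hosts -> /24 (254 usable): 192.168.242.0/24
12 hosts -> /28 (14 usable): 192.168.243.0/28
9 hosts -> /28 (14 usable): 192.168.243.16/28
5 hosts -> /29 (6 usable): 192.168.243.32/29
Allocation: 192.168.242.0/24 (136 hosts, 254 usable); 192.168.243.0/28 (12 hosts, 14 usable); 192.168.243.16/28 (9 hosts, 14 usable); 192.168.243.32/29 (5 hosts, 6 usable)


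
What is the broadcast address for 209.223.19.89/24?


Network: 209.223.19.0/24
Host bits = 8
Set all host bits to 1:
Broadcast: 209.223.19.255


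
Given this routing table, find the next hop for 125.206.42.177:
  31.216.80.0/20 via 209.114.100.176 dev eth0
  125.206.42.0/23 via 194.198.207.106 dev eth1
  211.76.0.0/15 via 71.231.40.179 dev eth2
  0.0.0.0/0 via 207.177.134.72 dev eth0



Longest prefix match for 125.206.42.177:
  /20 31.216.80.0: no
  /23 125.206.42.0: MATCH
  /15 211.76.0.0: no
  /0 0.0.0.0: MATCH
Selected: next-hop 194.198.207.106 via eth1 (matched /23)


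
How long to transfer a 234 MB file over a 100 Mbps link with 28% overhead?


Effective throughput = 100 * (1 - 28/100) = 72 Mbps
File size in Mb = 234 * 8 = 1872 Mb
Time = 1872 / 72
Time = 26 seconds


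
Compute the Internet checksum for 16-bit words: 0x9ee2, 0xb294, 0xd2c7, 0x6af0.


Sum all words (with carry folding):
+ 0x9ee2 = 0x9ee2
+ 0xb294 = 0x5177
+ 0xd2c7 = 0x243f
+ 0x6af0 = 0x8f2f
One's complement: ~0x8f2f
Checksum = 0x70d0


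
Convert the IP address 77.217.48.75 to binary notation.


77 = 01001101
217 = 11011001
48 = 00110000
75 = 01001011
Binary: 01001101.11011001.00110000.01001011


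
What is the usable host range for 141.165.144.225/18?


Network: 141.165.128.0
Broadcast: 141.165.191.255
First usable = network + 1
Last usable = broadcast - 1
Range: 141.165.128.1 to 141.165.191.254


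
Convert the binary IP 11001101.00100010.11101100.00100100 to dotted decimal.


11001101 = 205
00100010 = 34
11101100 = 236
00100100 = 36
IP: 205.34.236.36


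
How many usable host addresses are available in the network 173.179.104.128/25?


Host bits = 32 - 25 = 7
Total addresses = 2^7 = 128
Usable = total - 2 (network and broadcast)
Usable hosts: 126


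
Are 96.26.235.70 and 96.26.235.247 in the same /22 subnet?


Mask: 255.255.252.0
96.26.235.70 AND mask = 96.26.232.0
96.26.235.247 AND mask = 96.26.232.0
Yes, same subnet (96.26.232.0)


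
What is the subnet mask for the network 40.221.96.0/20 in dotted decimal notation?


/20 means 20 network bits, 12 host bits
Binary: 11111111111111111111000000000000
Mask: 255.255.240.0


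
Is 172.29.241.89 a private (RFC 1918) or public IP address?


RFC 1918 private ranges:
  10.0.0.0/8 (10.0.0.0 - 10.255.255.255)
  172.16.0.0/12 (172.16.0.0 - 172.31.255.255)
  192.168.0.0/16 (192.168.0.0 - 192.168.255.255)
Private (in 172.16.0.0/12)


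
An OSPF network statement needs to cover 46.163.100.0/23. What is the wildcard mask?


Subnet mask: 255.255.254.0
Wildcard = 255.255.255.255 - subnet mask
255 - 255 = 0
255 - 255 = 0
255 - 254 = 1
255 - 0 = 255
Wildcard: 0.0.1.255


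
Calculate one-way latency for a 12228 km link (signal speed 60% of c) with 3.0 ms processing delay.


Speed = 0.6 * 3e5 km/s = 180000 km/s
Propagation delay = 12228 / 180000 = 0.0679 s = 67.9333 ms
Processing delay = 3.0 ms
Total one-way latency = 70.9333 ms


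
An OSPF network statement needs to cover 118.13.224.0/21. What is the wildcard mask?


Subnet mask: 255.255.248.0
Wildcard = 255.255.255.255 - subnet mask
255 - 255 = 0
255 - 255 = 0
255 - 248 = 7
255 - 0 = 255
Wildcard: 0.0.7.255


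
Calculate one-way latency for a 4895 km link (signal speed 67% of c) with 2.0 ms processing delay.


Speed = 0.67 * 3e5 km/s = 201000 km/s
Propagation delay = 4895 / 201000 = 0.0244 s = 24.3532 ms
Processing delay = 2.0 ms
Total one-way latency = 26.3532 ms


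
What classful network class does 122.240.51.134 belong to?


First octet: 122
Binary: 01111010
0xxxxxxx -> Class A (1-126)
Class A, default mask 255.0.0.0 (/8)


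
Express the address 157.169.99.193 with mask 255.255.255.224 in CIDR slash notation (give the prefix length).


Binary: 11111111.11111111.11111111.11100000
Count leading 1s
Prefix: /27


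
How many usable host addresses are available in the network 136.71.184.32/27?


Host bits = 32 - 27 = 5
Total addresses = 2^5 = 32
Usable = total - 2 (network and broadcast)
Usable hosts: 30


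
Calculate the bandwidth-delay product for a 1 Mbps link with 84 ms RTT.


BDP = bandwidth * RTT
= 1 Mbps * 84 ms
= 1 * 1e6 * 84 / 1000 bits
= 84000 bits
= 10500 bytes
= 10.2539 KB
BDP = 84000 bits (10500 bytes)


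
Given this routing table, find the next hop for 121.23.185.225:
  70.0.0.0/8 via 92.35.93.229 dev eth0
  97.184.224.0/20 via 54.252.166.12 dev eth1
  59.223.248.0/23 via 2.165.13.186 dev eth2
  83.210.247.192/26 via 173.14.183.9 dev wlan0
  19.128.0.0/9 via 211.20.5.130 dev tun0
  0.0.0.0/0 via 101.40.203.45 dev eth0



Longest prefix match for 121.23.185.225:
  /8 70.0.0.0: no
  /20 97.184.224.0: no
  /23 59.223.248.0: no
  /26 83.210.247.192: no
  /9 19.128.0.0: no
  /0 0.0.0.0: MATCH
Selected: next-hop 101.40.203.45 via eth0 (matched /0)


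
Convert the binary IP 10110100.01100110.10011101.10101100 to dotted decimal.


10110100 = 180
01100110 = 102
10011101 = 157
10101100 = 172
IP: 180.102.157.172


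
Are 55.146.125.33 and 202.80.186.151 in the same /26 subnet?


Mask: 255.255.255.192
55.146.125.33 AND mask = 55.146.125.0
202.80.186.151 AND mask = 202.80.186.128
No, different subnets (55.146.125.0 vs 202.80.186.128)


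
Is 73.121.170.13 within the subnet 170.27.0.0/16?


Subnet network: 170.27.0.0
Test IP AND mask: 73.121.0.0
No, 73.121.170.13 is not in 170.27.0.0/16


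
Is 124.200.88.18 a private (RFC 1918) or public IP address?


RFC 1918 private ranges:
  10.0.0.0/8 (10.0.0.0 - 10.255.255.255)
  172.16.0.0/12 (172.16.0.0 - 172.31.255.255)
  192.168.0.0/16 (192.168.0.0 - 192.168.255.255)
Public (not in any RFC 1918 range)


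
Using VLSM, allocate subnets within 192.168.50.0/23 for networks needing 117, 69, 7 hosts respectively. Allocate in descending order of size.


117 hosts -> /25 (126 usable): 192.168.50.0/25
69 hosts -> /25 (126 usable): 192.168.50.128/25
7 hosts -> /28 (14 usable): 192.168.51.0/28
Allocation: 192.168.50.0/25 (117 hosts, 126 usable); 192.168.50.128/25 (69 hosts, 126 usable); 192.168.51.0/28 (7 hosts, 14 usable)


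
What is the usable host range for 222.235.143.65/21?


Network: 222.235.136.0
Broadcast: 222.235.143.255
First usable = network + 1
Last usable = broadcast - 1
Range: 222.235.136.1 to 222.235.143.254


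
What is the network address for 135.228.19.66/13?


IP:   10000111.11100100.00010011.01000010
Mask: 11111111.11111000.00000000.00000000
AND operation:
Net:  10000111.11100000.00000000.00000000
Network: 135.224.0.0/13


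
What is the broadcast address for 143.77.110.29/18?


Network: 143.77.64.0/18
Host bits = 14
Set all host bits to 1:
Broadcast: 143.77.127.255


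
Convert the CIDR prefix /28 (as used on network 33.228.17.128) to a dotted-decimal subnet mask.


/28 means 28 network bits, 4 host bits
Binary: 11111111111111111111111111110000
Mask: 255.255.255.240


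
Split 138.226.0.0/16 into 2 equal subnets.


New prefix = 16 + 1 = 17
Each subnet has 32768 addresses
  138.226.0.0/17
  138.226.128.0/17
Subnets: 138.226.0.0/17, 138.226.128.0/17


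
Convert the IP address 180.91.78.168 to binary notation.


180 = 10110100
91 = 01011011
78 = 01001110
168 = 10101000
Binary: 10110100.01011011.01001110.10101000


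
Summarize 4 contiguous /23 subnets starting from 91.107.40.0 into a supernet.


Original prefix: /23
Number of subnets: 4 = 2^2
New prefix = 23 - 2 = 21
Supernet: 91.107.40.0/21


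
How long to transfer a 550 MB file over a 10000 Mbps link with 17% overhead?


Effective throughput = 10000 * (1 - 17/100) = 8300 Mbps
File size in Mb = 550 * 8 = 4400 Mb
Time = 4400 / 8300
Time = 0.5301 seconds


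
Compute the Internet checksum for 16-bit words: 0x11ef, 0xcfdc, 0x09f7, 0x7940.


Sum all words (with carry folding):
+ 0x11ef = 0x11ef
+ 0xcfdc = 0xe1cb
+ 0x09f7 = 0xebc2
+ 0x7940 = 0x6503
One's complement: ~0x6503
Checksum = 0x9afc


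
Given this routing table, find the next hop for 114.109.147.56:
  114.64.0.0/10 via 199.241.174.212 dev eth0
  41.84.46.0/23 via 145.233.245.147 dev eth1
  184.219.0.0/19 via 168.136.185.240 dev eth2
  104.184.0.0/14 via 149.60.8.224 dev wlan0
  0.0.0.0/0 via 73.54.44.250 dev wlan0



Longest prefix match for 114.109.147.56:
  /10 114.64.0.0: MATCH
  /23 41.84.46.0: no
  /19 184.219.0.0: no
  /14 104.184.0.0: no
  /0 0.0.0.0: MATCH
Selected: next-hop 199.241.174.212 via eth0 (matched /10)


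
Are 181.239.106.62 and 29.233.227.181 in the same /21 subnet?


Mask: 255.255.248.0
181.239.106.62 AND mask = 181.239.104.0
29.233.227.181 AND mask = 29.233.224.0
No, different subnets (181.239.104.0 vs 29.233.224.0)


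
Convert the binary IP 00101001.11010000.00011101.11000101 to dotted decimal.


00101001 = 41
11010000 = 208
00011101 = 29
11000101 = 197
IP: 41.208.29.197


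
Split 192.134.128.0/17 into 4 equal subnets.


New prefix = 17 + 2 = 19
Each subnet has 8192 addresses
  192.134.128.0/19
  192.134.160.0/19
  192.134.192.0/19
  192.134.224.0/19
Subnets: 192.134.128.0/19, 192.134.160.0/19, 192.134.192.0/19, 192.134.224.0/19


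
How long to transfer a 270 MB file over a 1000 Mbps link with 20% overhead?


Effective throughput = 1000 * (1 - 20/100) = 800 Mbps
File size in Mb = 270 * 8 = 2160 Mb
Time = 2160 / 800
Time = 2.7 seconds


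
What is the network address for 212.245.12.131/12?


IP:   11010100.11110101.00001100.10000011
Mask: 11111111.11110000.00000000.00000000
AND operation:
Net:  11010100.11110000.00000000.00000000
Network: 212.240.0.0/12


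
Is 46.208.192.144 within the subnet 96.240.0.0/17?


Subnet network: 96.240.0.0
Test IP AND mask: 46.208.128.0
No, 46.208.192.144 is not in 96.240.0.0/17


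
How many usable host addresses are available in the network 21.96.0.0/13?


Host bits = 32 - 13 = 19
Total addresses = 2^19 = 524288
Usable = total - 2 (network and broadcast)
Usable hosts: 524286


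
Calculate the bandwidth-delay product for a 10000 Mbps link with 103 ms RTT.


BDP = bandwidth * RTT
= 10000 Mbps * 103 ms
= 10000 * 1e6 * 103 / 1000 bits
= 1030000000 bits
= 128750000 bytes
= 125732.4219 KB
BDP = 1030000000 bits (128750000 bytes)


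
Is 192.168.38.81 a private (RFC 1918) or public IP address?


RFC 1918 private ranges:
  10.0.0.0/8 (10.0.0.0 - 10.255.255.255)
  172.16.0.0/12 (172.16.0.0 - 172.31.255.255)
  192.168.0.0/16 (192.168.0.0 - 192.168.255.255)
Private (in 192.168.0.0/16)


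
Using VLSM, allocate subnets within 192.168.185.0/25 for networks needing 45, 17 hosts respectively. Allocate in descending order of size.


45 hosts -> /26 (62 usable): 192.168.185.0/26
17 hosts -> /27 (30 usable): 192.168.185.64/27
Allocation: 192.168.185.0/26 (45 hosts, 62 usable); 192.168.185.64/27 (17 hosts, 30 usable)


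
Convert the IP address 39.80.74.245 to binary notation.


39 = 00100111
80 = 01010000
74 = 01001010
245 = 11110101
Binary: 00100111.01010000.01001010.11110101


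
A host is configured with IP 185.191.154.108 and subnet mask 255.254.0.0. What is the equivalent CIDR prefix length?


Binary: 11111111.11111110.00000000.00000000
Count leading 1s
Prefix: /15


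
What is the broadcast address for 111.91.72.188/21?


Network: 111.91.72.0/21
Host bits = 11
Set all host bits to 1:
Broadcast: 111.91.79.255


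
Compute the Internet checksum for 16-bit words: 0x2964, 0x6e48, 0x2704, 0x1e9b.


Sum all words (with carry folding):
+ 0x2964 = 0x2964
+ 0x6e48 = 0x97ac
+ 0x2704 = 0xbeb0
+ 0x1e9b = 0xdd4b
One's complement: ~0xdd4b
Checksum = 0x22b4


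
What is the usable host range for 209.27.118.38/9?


Network: 209.0.0.0
Broadcast: 209.127.255.255
First usable = network + 1
Last usable = broadcast - 1
Range: 209.0.0.1 to 209.127.255.254


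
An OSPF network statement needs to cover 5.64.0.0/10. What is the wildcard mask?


Subnet mask: 255.192.0.0
Wildcard = 255.255.255.255 - subnet mask
255 - 255 = 0
255 - 192 = 63
255 - 0 = 255
255 - 0 = 255
Wildcard: 0.63.255.255


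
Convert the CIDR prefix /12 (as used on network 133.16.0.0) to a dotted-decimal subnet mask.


/12 means 12 network bits, 20 host bits
Binary: 11111111111100000000000000000000
Mask: 255.240.0.0


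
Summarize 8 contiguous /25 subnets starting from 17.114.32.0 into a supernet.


Original prefix: /25
Number of subnets: 8 = 2^3
New prefix = 25 - 3 = 22
Supernet: 17.114.32.0/22


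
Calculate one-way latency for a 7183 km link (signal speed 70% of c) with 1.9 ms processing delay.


Speed = 0.7 * 3e5 km/s = 210000 km/s
Propagation delay = 7183 / 210000 = 0.0342 s = 34.2048 ms
Processing delay = 1.9 ms
Total one-way latency = 36.1048 ms


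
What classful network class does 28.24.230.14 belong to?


First octet: 28
Binary: 00011100
0xxxxxxx -> Class A (1-126)
Class A, default mask 255.0.0.0 (/8)


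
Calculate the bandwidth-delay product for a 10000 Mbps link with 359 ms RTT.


BDP = bandwidth * RTT
= 10000 Mbps * 359 ms
= 10000 * 1e6 * 359 / 1000 bits
= 3590000000 bits
= 448750000 bytes
= 438232.4219 KB
BDP = 3590000000 bits (448750000 bytes)


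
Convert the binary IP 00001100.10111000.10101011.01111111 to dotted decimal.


00001100 = 12
10111000 = 184
10101011 = 171
01111111 = 127
IP: 12.184.171.127


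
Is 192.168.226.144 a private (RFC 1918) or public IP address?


RFC 1918 private ranges:
  10.0.0.0/8 (10.0.0.0 - 10.255.255.255)
  172.16.0.0/12 (172.16.0.0 - 172.31.255.255)
  192.168.0.0/16 (192.168.0.0 - 192.168.255.255)
Private (in 192.168.0.0/16)


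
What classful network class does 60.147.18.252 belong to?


First octet: 60
Binary: 00111100
0xxxxxxx -> Class A (1-126)
Class A, default mask 255.0.0.0 (/8)


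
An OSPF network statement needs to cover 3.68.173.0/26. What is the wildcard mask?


Subnet mask: 255.255.255.192
Wildcard = 255.255.255.255 - subnet mask
255 - 255 = 0
255 - 255 = 0
255 - 255 = 0
255 - 192 = 63
Wildcard: 0.0.0.63


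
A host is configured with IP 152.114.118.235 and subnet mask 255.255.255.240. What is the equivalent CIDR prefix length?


Binary: 11111111.11111111.11111111.11110000
Count leading 1s
Prefix: /28


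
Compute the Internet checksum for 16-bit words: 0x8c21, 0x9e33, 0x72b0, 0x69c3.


Sum all words (with carry folding):
+ 0x8c21 = 0x8c21
+ 0x9e33 = 0x2a55
+ 0x72b0 = 0x9d05
+ 0x69c3 = 0x06c9
One's complement: ~0x06c9
Checksum = 0xf936


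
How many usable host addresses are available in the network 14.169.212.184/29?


Host bits = 32 - 29 = 3
Total addresses = 2^3 = 8
Usable = total - 2 (network and broadcast)
Usable hosts: 6


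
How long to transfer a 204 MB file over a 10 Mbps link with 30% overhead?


Effective throughput = 10 * (1 - 30/100) = 7 Mbps
File size in Mb = 204 * 8 = 1632 Mb
Time = 1632 / 7
Time = 233.1429 seconds


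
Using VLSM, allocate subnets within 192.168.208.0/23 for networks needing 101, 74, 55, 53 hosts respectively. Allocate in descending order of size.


101 hosts -> /25 (126 usable): 192.168.208.0/25
74 hosts -> /25 (126 usable): 192.168.208.128/25
55 hosts -> /26 (62 usable): 192.168.209.0/26
53 hosts -> /26 (62 usable): 192.168.209.64/26
Allocation: 192.168.208.0/25 (101 hosts, 126 usable); 192.168.208.128/25 (74 hosts, 126 usable); 192.168.209.0/26 (55 hosts, 62 usable); 192.168.209.64/26 (53 hosts, 62 usable)


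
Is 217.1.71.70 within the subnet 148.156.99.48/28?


Subnet network: 148.156.99.48
Test IP AND mask: 217.1.71.64
No, 217.1.71.70 is not in 148.156.99.48/28


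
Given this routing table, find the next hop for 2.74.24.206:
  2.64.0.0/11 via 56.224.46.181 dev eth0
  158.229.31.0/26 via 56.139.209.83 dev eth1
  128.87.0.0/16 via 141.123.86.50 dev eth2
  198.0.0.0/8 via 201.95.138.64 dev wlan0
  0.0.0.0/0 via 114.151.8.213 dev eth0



Longest prefix match for 2.74.24.206:
  /11 2.64.0.0: MATCH
  /26 158.229.31.0: no
  /16 128.87.0.0: no
  /8 198.0.0.0: no
  /0 0.0.0.0: MATCH
Selected: next-hop 56.224.46.181 via eth0 (matched /11)


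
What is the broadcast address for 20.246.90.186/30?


Network: 20.246.90.184/30
Host bits = 2
Set all host bits to 1:
Broadcast: 20.246.90.187


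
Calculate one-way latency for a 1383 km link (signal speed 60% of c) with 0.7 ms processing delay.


Speed = 0.6 * 3e5 km/s = 180000 km/s
Propagation delay = 1383 / 180000 = 0.0077 s = 7.6833 ms
Processing delay = 0.7 ms
Total one-way latency = 8.3833 ms


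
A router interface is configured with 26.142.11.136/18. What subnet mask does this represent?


/18 means 18 network bits, 14 host bits
Binary: 11111111111111111100000000000000
Mask: 255.255.192.0


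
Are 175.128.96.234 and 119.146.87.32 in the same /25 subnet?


Mask: 255.255.255.128
175.128.96.234 AND mask = 175.128.96.128
119.146.87.32 AND mask = 119.146.87.0
No, different subnets (175.128.96.128 vs 119.146.87.0)


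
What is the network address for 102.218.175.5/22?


IP:   01100110.11011010.10101111.00000101
Mask: 11111111.11111111.11111100.00000000
AND operation:
Net:  01100110.11011010.10101100.00000000
Network: 102.218.172.0/22


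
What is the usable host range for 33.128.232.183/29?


Network: 33.128.232.176
Broadcast: 33.128.232.183
First usable = network + 1
Last usable = broadcast - 1
Range: 33.128.232.177 to 33.128.232.182


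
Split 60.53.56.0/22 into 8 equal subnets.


New prefix = 22 + 3 = 25
Each subnet has 128 addresses
  60.53.56.0/25
  60.53.56.128/25
  60.53.57.0/25
  60.53.57.128/25
  60.53.58.0/25
  60.53.58.128/25
  60.53.59.0/25
  60.53.59.128/25
Subnets: 60.53.56.0/25, 60.53.56.128/25, 60.53.57.0/25, 60.53.57.128/25, 60.53.58.0/25, 60.53.58.128/25, 60.53.59.0/25, 60.53.59.128/25


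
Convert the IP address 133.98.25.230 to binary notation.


133 = 10000101
98 = 01100010
25 = 00011001
230 = 11100110
Binary: 10000101.01100010.00011001.11100110


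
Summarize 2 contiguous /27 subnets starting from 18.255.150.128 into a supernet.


Original prefix: /27
Number of subnets: 2 = 2^1
New prefix = 27 - 1 = 26
Supernet: 18.255.150.128/26


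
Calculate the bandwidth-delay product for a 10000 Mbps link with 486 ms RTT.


BDP = bandwidth * RTT
= 10000 Mbps * 486 ms
= 10000 * 1e6 * 486 / 1000 bits
= 4860000000 bits
= 607500000 bytes
= 593261.7188 KB
BDP = 4860000000 bits (607500000 bytes)


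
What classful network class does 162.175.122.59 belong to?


First octet: 162
Binary: 10100010
10xxxxxx -> Class B (128-191)
Class B, default mask 255.255.0.0 (/16)


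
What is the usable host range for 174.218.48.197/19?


Network: 174.218.32.0
Broadcast: 174.218.63.255
First usable = network + 1
Last usable = broadcast - 1
Range: 174.218.32.1 to 174.218.63.254


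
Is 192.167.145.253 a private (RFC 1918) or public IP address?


RFC 1918 private ranges:
  10.0.0.0/8 (10.0.0.0 - 10.255.255.255)
  172.16.0.0/12 (172.16.0.0 - 172.31.255.255)
  192.168.0.0/16 (192.168.0.0 - 192.168.255.255)
Public (not in any RFC 1918 range)


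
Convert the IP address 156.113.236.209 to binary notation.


156 = 10011100
113 = 01110001
236 = 11101100
209 = 11010001
Binary: 10011100.01110001.11101100.11010001


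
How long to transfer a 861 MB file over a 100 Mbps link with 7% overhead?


Effective throughput = 100 * (1 - 7/100) = 93 Mbps
File size in Mb = 861 * 8 = 6888 Mb
Time = 6888 / 93
Time = 74.0645 seconds


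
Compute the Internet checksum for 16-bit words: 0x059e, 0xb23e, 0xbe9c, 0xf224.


Sum all words (with carry folding):
+ 0x059e = 0x059e
+ 0xb23e = 0xb7dc
+ 0xbe9c = 0x7679
+ 0xf224 = 0x689e
One's complement: ~0x689e
Checksum = 0x9761


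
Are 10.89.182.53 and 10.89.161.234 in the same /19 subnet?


Mask: 255.255.224.0
10.89.182.53 AND mask = 10.89.160.0
10.89.161.234 AND mask = 10.89.160.0
Yes, same subnet (10.89.160.0)


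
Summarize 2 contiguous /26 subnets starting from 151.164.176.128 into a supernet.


Original prefix: /26
Number of subnets: 2 = 2^1
New prefix = 26 - 1 = 25
Supernet: 151.164.176.128/25


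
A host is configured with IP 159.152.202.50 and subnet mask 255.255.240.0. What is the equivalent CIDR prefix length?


Binary: 11111111.11111111.11110000.00000000
Count leading 1s
Prefix: /20


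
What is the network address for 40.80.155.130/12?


IP:   00101000.01010000.10011011.10000010
Mask: 11111111.11110000.00000000.00000000
AND operation:
Net:  00101000.01010000.00000000.00000000
Network: 40.80.0.0/12


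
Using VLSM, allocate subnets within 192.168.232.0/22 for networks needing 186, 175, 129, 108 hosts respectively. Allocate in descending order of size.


186 hosts -> /24 (254 usable): 192.168.232.0/24
175 hosts -> /24 (254 usable): 192.168.233.0/24
129 hosts -> /24 (254 usable): 192.168.234.0/24
108 hosts -> /25 (126 usable): 192.168.235.0/25
Allocation: 192.168.232.0/24 (186 hosts, 254 usable); 192.168.233.0/24 (175 hosts, 254 usable); 192.168.234.0/24 (129 hosts, 254 usable); 192.168.235.0/25 (108 hosts, 126 usable)


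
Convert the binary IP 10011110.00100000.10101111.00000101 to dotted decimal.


10011110 = 158
00100000 = 32
10101111 = 175
00000101 = 5
IP: 158.32.175.5


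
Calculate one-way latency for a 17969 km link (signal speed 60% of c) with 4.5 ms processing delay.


Speed = 0.6 * 3e5 km/s = 180000 km/s
Propagation delay = 17969 / 180000 = 0.0998 s = 99.8278 ms
Processing delay = 4.5 ms
Total one-way latency = 104.3278 ms


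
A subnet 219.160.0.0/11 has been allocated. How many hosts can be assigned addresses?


Host bits = 32 - 11 = 21
Total addresses = 2^21 = 2097152
Usable = total - 2 (network and broadcast)
Usable hosts: 2097150


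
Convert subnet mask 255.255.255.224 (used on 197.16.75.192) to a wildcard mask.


Subnet mask: 255.255.255.224
Wildcard = 255.255.255.255 - subnet mask
255 - 255 = 0
255 - 255 = 0
255 - 255 = 0
255 - 224 = 31
Wildcard: 0.0.0.31


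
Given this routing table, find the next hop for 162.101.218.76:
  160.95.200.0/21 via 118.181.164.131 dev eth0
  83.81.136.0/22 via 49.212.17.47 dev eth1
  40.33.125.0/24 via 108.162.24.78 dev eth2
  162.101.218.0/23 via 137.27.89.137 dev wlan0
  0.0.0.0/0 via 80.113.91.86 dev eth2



Longest prefix match for 162.101.218.76:
  /21 160.95.200.0: no
  /22 83.81.136.0: no
  /24 40.33.125.0: no
  /23 162.101.218.0: MATCH
  /0 0.0.0.0: MATCH
Selected: next-hop 137.27.89.137 via wlan0 (matched /23)


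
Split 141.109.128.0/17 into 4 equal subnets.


New prefix = 17 + 2 = 19
Each subnet has 8192 addresses
  141.109.128.0/19
  141.109.160.0/19
  141.109.192.0/19
  141.109.224.0/19
Subnets: 141.109.128.0/19, 141.109.160.0/19, 141.109.192.0/19, 141.109.224.0/19


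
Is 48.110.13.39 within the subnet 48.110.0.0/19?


Subnet network: 48.110.0.0
Test IP AND mask: 48.110.0.0
Yes, 48.110.13.39 is in 48.110.0.0/19


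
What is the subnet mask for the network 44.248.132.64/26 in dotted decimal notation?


/26 means 26 network bits, 6 host bits
Binary: 11111111111111111111111111000000
Mask: 255.255.255.192


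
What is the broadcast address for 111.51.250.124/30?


Network: 111.51.250.124/30
Host bits = 2
Set all host bits to 1:
Broadcast: 111.51.250.127


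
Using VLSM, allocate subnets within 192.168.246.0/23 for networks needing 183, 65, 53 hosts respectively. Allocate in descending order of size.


183 hosts -> /24 (254 usable): 192.168.246.0/24
65 hosts -> /25 (126 usable): 192.168.247.0/25
53 hosts -> /26 (62 usable): 192.168.247.128/26
Allocation: 192.168.246.0/24 (183 hosts, 254 usable); 192.168.247.0/25 (65 hosts, 126 usable); 192.168.247.128/26 (53 hosts, 62 usable)


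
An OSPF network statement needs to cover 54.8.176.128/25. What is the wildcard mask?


Subnet mask: 255.255.255.128
Wildcard = 255.255.255.255 - subnet mask
255 - 255 = 0
255 - 255 = 0
255 - 255 = 0
255 - 128 = 127
Wildcard: 0.0.0.127


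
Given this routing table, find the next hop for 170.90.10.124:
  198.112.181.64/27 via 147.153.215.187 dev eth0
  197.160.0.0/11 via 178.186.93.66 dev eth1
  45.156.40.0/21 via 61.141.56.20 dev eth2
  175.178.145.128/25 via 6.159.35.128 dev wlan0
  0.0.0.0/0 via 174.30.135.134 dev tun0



Longest prefix match for 170.90.10.124:
  /27 198.112.181.64: no
  /11 197.160.0.0: no
  /21 45.156.40.0: no
  /25 175.178.145.128: no
  /0 0.0.0.0: MATCH
Selected: next-hop 174.30.135.134 via tun0 (matched /0)


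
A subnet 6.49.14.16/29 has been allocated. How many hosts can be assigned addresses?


Host bits = 32 - 29 = 3
Total addresses = 2^3 = 8
Usable = total - 2 (network and broadcast)
Usable hosts: 6


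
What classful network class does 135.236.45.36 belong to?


First octet: 135
Binary: 10000111
10xxxxxx -> Class B (128-191)
Class B, default mask 255.255.0.0 (/16)


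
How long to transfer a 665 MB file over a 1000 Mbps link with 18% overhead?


Effective throughput = 1000 * (1 - 18/100) = 820.0 Mbps
File size in Mb = 665 * 8 = 5320 Mb
Time = 5320 / 820.0
Time = 6.4878 seconds


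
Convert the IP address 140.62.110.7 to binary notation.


140 = 10001100
62 = 00111110
110 = 01101110
7 = 00000111
Binary: 10001100.00111110.01101110.00000111


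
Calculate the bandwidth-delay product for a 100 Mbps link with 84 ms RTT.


BDP = bandwidth * RTT
= 100 Mbps * 84 ms
= 100 * 1e6 * 84 / 1000 bits
= 8400000 bits
= 1050000 bytes
= 1025.3906 KB
BDP = 8400000 bits (1050000 bytes)


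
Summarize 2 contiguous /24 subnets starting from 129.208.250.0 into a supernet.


Original prefix: /24
Number of subnets: 2 = 2^1
New prefix = 24 - 1 = 23
Supernet: 129.208.250.0/23


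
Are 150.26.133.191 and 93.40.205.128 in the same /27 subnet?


Mask: 255.255.255.224
150.26.133.191 AND mask = 150.26.133.160
93.40.205.128 AND mask = 93.40.205.128
No, different subnets (150.26.133.160 vs 93.40.205.128)


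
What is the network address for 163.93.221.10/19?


IP:   10100011.01011101.11011101.00001010
Mask: 11111111.11111111.11100000.00000000
AND operation:
Net:  10100011.01011101.11000000.00000000
Network: 163.93.192.0/19


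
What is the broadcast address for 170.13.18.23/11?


Network: 170.0.0.0/11
Host bits = 21
Set all host bits to 1:
Broadcast: 170.31.255.255


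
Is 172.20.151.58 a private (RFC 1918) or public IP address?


RFC 1918 private ranges:
  10.0.0.0/8 (10.0.0.0 - 10.255.255.255)
  172.16.0.0/12 (172.16.0.0 - 172.31.255.255)
  192.168.0.0/16 (192.168.0.0 - 192.168.255.255)
Private (in 172.16.0.0/12)


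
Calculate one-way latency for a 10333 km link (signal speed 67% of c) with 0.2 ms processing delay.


Speed = 0.67 * 3e5 km/s = 201000 km/s
Propagation delay = 10333 / 201000 = 0.0514 s = 51.408 ms
Processing delay = 0.2 ms
Total one-way latency = 51.608 ms


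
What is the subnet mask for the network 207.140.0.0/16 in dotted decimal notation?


/16 means 16 network bits, 16 host bits
Binary: 11111111111111110000000000000000
Mask: 255.255.0.0


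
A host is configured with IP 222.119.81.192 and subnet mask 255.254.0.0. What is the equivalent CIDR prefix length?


Binary: 11111111.11111110.00000000.00000000
Count leading 1s
Prefix: /15


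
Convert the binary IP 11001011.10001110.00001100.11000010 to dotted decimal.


11001011 = 203
10001110 = 142
00001100 = 12
11000010 = 194
IP: 203.142.12.194


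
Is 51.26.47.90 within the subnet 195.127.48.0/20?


Subnet network: 195.127.48.0
Test IP AND mask: 51.26.32.0
No, 51.26.47.90 is not in 195.127.48.0/20


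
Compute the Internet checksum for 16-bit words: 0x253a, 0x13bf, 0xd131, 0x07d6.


Sum all words (with carry folding):
+ 0x253a = 0x253a
+ 0x13bf = 0x38f9
+ 0xd131 = 0x0a2b
+ 0x07d6 = 0x1201
One's complement: ~0x1201
Checksum = 0xedfe


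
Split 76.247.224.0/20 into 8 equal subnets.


New prefix = 20 + 3 = 23
Each subnet has 512 addresses
  76.247.224.0/23
  76.247.226.0/23
  76.247.228.0/23
  76.247.230.0/23
  76.247.232.0/23
  76.247.234.0/23
  76.247.236.0/23
  76.247.238.0/23
Subnets: 76.247.224.0/23, 76.247.226.0/23, 76.247.228.0/23, 76.247.230.0/23, 76.247.232.0/23, 76.247.234.0/23, 76.247.236.0/23, 76.247.238.0/23


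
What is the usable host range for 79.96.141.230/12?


Network: 79.96.0.0
Broadcast: 79.111.255.255
First usable = network + 1
Last usable = broadcast - 1
Range: 79.96.0.1 to 79.111.255.254


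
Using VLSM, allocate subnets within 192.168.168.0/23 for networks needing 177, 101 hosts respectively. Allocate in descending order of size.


177 hosts -> /24 (254 usable): 192.168.168.0/24
101 hosts -> /25 (126 usable): 192.168.169.0/25
Allocation: 192.168.168.0/24 (177 hosts, 254 usable); 192.168.169.0/25 (101 hosts, 126 usable)


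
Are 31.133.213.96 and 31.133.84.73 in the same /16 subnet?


Mask: 255.255.0.0
31.133.213.96 AND mask = 31.133.0.0
31.133.84.73 AND mask = 31.133.0.0
Yes, same subnet (31.133.0.0)


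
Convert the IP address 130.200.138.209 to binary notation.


130 = 10000010
200 = 11001000
138 = 10001010
209 = 11010001
Binary: 10000010.11001000.10001010.11010001


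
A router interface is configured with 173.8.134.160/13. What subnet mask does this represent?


/13 means 13 network bits, 19 host bits
Binary: 11111111111110000000000000000000
Mask: 255.248.0.0


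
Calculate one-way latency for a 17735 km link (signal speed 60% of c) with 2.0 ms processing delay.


Speed = 0.6 * 3e5 km/s = 180000 km/s
Propagation delay = 17735 / 180000 = 0.0985 s = 98.5278 ms
Processing delay = 2.0 ms
Total one-way latency = 100.5278 ms


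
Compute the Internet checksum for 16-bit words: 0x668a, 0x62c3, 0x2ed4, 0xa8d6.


Sum all words (with carry folding):
+ 0x668a = 0x668a
+ 0x62c3 = 0xc94d
+ 0x2ed4 = 0xf821
+ 0xa8d6 = 0xa0f8
One's complement: ~0xa0f8
Checksum = 0x5f07


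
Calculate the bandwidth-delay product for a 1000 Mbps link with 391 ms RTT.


BDP = bandwidth * RTT
= 1000 Mbps * 391 ms
= 1000 * 1e6 * 391 / 1000 bits
= 391000000 bits
= 48875000 bytes
= 47729.4922 KB
BDP = 391000000 bits (48875000 bytes)


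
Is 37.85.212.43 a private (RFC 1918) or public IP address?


RFC 1918 private ranges:
  10.0.0.0/8 (10.0.0.0 - 10.255.255.255)
  172.16.0.0/12 (172.16.0.0 - 172.31.255.255)
  192.168.0.0/16 (192.168.0.0 - 192.168.255.255)
Public (not in any RFC 1918 range)


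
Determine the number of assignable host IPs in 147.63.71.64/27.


Host bits = 32 - 27 = 5
Total addresses = 2^5 = 32
Usable = total - 2 (network and broadcast)
Usable hosts: 30


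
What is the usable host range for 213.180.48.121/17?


Network: 213.180.0.0
Broadcast: 213.180.127.255
First usable = network + 1
Last usable = broadcast - 1
Range: 213.180.0.1 to 213.180.127.254


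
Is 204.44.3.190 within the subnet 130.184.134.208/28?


Subnet network: 130.184.134.208
Test IP AND mask: 204.44.3.176
No, 204.44.3.190 is not in 130.184.134.208/28


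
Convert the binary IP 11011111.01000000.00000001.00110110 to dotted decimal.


11011111 = 223
01000000 = 64
00000001 = 1
00110110 = 54
IP: 223.64.1.54


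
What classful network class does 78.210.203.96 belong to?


First octet: 78
Binary: 01001110
0xxxxxxx -> Class A (1-126)
Class A, default mask 255.0.0.0 (/8)


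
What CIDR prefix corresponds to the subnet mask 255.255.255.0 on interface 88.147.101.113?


Binary: 11111111.11111111.11111111.00000000
Count leading 1s
Prefix: /24


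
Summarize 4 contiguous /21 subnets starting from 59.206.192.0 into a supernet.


Original prefix: /21
Number of subnets: 4 = 2^2
New prefix = 21 - 2 = 19
Supernet: 59.206.192.0/19


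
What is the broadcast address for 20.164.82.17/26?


Network: 20.164.82.0/26
Host bits = 6
Set all host bits to 1:
Broadcast: 20.164.82.63


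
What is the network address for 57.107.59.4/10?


IP:   00111001.01101011.00111011.00000100
Mask: 11111111.11000000.00000000.00000000
AND operation:
Net:  00111001.01000000.00000000.00000000
Network: 57.64.0.0/10


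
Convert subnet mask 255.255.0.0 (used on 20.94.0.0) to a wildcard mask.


Subnet mask: 255.255.0.0
Wildcard = 255.255.255.255 - subnet mask
255 - 255 = 0
255 - 255 = 0
255 - 0 = 255
255 - 0 = 255
Wildcard: 0.0.255.255


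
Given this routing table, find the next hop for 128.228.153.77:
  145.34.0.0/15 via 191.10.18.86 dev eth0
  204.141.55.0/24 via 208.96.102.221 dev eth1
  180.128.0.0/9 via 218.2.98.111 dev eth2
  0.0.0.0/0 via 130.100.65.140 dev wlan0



Longest prefix match for 128.228.153.77:
  /15 145.34.0.0: no
  /24 204.141.55.0: no
  /9 180.128.0.0: no
  /0 0.0.0.0: MATCH
Selected: next-hop 130.100.65.140 via wlan0 (matched /0)


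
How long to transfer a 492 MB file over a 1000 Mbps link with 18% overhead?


Effective throughput = 1000 * (1 - 18/100) = 820.0 Mbps
File size in Mb = 492 * 8 = 3936 Mb
Time = 3936 / 820.0
Time = 4.8 seconds


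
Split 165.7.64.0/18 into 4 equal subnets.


New prefix = 18 + 2 = 20
Each subnet has 4096 addresses
  165.7.64.0/20
  165.7.80.0/20
  165.7.96.0/20
  165.7.112.0/20
Subnets: 165.7.64.0/20, 165.7.80.0/20, 165.7.96.0/20, 165.7.112.0/20


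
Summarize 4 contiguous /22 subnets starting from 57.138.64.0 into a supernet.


Original prefix: /22
Number of subnets: 4 = 2^2
New prefix = 22 - 2 = 20
Supernet: 57.138.64.0/20


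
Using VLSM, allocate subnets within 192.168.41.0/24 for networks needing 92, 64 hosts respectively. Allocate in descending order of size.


92 hosts -> /25 (126 usable): 192.168.41.0/25
64 hosts -> /25 (126 usable): 192.168.41.128/25
Allocation: 192.168.41.0/25 (92 hosts, 126 usable); 192.168.41.128/25 (64 hosts, 126 usable)
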